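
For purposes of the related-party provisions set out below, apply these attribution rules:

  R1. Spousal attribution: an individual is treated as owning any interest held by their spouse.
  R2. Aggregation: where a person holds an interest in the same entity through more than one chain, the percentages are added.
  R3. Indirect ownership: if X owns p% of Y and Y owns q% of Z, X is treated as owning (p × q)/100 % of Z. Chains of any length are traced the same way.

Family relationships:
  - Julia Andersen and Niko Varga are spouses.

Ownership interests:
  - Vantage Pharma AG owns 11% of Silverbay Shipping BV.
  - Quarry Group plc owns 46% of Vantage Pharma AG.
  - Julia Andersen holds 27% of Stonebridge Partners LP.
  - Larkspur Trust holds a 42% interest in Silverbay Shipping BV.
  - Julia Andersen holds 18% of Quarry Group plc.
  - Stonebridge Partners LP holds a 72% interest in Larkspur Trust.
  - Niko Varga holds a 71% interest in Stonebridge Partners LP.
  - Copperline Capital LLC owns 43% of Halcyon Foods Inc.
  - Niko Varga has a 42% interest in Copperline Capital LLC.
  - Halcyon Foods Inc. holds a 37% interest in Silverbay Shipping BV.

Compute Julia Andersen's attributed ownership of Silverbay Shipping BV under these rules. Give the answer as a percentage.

By spousal attribution (R1), Julia Andersen is treated as also owning Niko Varga's interest in Stonebridge Partners LP, giving 27% + 71% = 98%.
By spousal attribution (R1), Julia Andersen is treated as owning Niko Varga's 42% interest in Copperline Capital LLC.
Chain via Quarry Group plc → Vantage Pharma AG (R3): 18% × 46% × 11% = 0.9108% of Silverbay Shipping BV.
Chain via Stonebridge Partners LP → Larkspur Trust (R3): 98% × 72% × 42% = 29.6352% of Silverbay Shipping BV.
Chain via Copperline Capital LLC → Halcyon Foods Inc. (R3): 42% × 43% × 37% = 6.6822% of Silverbay Shipping BV.
Aggregating (R2): 0.9108% + 29.6352% + 6.6822% = 37.2282%.

37.2282%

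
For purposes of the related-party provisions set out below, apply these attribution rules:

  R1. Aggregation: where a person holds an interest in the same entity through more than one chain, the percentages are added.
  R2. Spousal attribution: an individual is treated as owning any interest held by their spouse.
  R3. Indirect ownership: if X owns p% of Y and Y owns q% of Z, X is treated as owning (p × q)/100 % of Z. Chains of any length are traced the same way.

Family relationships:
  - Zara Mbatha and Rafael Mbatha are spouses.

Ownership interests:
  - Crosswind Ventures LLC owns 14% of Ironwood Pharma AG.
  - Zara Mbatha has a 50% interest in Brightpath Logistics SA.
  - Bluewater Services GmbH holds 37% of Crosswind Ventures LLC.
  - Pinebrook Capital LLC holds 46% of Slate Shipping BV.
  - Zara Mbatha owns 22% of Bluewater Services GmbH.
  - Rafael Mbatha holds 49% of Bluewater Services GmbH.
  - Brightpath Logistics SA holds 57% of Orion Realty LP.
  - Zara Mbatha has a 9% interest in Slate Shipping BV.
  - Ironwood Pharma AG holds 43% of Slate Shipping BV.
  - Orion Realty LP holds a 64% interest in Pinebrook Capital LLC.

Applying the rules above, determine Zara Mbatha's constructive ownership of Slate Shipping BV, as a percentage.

By spousal attribution (R2), Zara Mbatha is treated as also owning Rafael Mbatha's interest in Bluewater Services GmbH, giving 22% + 49% = 71%.
Chain via Brightpath Logistics SA → Orion Realty LP → Pinebrook Capital LLC (R3): 50% × 57% × 64% × 46% = 8.3904% of Slate Shipping BV.
Chain via Bluewater Services GmbH → Crosswind Ventures LLC → Ironwood Pharma AG (R3): 71% × 37% × 14% × 43% = 1.581454% of Slate Shipping BV.
Direct interest in Slate Shipping BV: 9%.
Aggregating (R1): 8.3904% + 1.581454% + 9% = 18.971854%.

18.971854%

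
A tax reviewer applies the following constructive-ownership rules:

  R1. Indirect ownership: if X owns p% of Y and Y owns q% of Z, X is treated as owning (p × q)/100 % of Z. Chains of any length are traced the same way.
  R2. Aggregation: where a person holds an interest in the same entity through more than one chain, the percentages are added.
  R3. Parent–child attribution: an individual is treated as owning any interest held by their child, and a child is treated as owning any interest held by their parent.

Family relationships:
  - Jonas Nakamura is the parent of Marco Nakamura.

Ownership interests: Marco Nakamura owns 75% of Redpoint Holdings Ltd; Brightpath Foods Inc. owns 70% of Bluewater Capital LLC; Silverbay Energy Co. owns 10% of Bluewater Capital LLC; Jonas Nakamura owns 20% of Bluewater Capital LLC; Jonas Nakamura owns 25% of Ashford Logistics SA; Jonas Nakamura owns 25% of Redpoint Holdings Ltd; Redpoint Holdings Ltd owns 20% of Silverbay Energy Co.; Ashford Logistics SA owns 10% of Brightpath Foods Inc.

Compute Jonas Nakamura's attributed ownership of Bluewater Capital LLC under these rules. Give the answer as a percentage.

23.75%

By parent–child attribution (R3), Jonas Nakamura is treated as also owning Marco Nakamura's interest in Redpoint Holdings Ltd, giving 25% + 75% = 100%.
Chain via Ashford Logistics SA → Brightpath Foods Inc. (R1): 25% × 10% × 70% = 1.75% of Bluewater Capital LLC.
Chain via Redpoint Holdings Ltd → Silverbay Energy Co. (R1): 100% × 20% × 10% = 2% of Bluewater Capital LLC.
Direct interest in Bluewater Capital LLC: 20%.
Aggregating (R2): 1.75% + 2% + 20% = 23.75%.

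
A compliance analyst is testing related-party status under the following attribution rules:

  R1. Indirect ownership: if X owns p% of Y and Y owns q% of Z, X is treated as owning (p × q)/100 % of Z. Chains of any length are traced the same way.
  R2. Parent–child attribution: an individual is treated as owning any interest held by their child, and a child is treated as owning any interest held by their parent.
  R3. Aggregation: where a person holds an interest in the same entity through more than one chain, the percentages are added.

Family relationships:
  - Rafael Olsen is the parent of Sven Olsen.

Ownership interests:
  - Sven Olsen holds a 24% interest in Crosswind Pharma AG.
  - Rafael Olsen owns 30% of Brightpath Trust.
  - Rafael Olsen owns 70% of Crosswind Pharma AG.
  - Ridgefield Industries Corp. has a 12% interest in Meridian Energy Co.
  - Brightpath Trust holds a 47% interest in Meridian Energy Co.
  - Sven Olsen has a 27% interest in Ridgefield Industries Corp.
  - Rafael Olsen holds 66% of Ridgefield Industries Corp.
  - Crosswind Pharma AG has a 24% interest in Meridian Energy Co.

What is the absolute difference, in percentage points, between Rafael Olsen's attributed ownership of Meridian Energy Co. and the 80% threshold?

By parent–child attribution (R2), Rafael Olsen is treated as also owning Sven Olsen's interest in Ridgefield Industries Corp, giving 66% + 27% = 93%.
By parent–child attribution (R2), Rafael Olsen is treated as also owning Sven Olsen's interest in Crosswind Pharma AG, giving 70% + 24% = 94%.
Chain via Brightpath Trust (R1): 30% × 47% = 14.1% of Meridian Energy Co.
Chain via Ridgefield Industries Corp. (R1): 93% × 12% = 11.16% of Meridian Energy Co.
Chain via Crosswind Pharma AG (R1): 94% × 24% = 22.56% of Meridian Energy Co.
Aggregating (R3): 14.1% + 11.16% + 22.56% = 47.82%.
47.82% falls short of the 80% threshold by 32.18 percentage points.

32.18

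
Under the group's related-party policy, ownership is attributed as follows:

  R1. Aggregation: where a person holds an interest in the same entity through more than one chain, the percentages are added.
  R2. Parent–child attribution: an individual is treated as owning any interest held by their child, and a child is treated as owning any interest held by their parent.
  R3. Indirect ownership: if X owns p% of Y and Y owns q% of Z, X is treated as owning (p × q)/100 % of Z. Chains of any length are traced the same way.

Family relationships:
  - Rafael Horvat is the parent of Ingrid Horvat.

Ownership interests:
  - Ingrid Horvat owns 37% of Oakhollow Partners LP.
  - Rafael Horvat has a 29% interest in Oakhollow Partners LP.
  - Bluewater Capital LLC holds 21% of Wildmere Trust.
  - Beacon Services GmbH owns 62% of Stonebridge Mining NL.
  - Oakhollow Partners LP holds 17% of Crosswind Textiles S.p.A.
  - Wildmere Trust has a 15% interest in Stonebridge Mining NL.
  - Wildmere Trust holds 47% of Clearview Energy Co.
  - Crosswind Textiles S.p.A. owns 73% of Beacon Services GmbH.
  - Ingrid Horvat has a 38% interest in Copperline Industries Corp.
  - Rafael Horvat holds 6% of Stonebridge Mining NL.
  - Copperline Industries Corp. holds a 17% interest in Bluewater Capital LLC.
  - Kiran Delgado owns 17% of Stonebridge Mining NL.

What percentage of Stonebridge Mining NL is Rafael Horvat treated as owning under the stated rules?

11.281662%

By parent–child attribution (R2), Rafael Horvat is treated as also owning Ingrid Horvat's interest in Oakhollow Partners LP, giving 29% + 37% = 66%.
By parent–child attribution (R2), Rafael Horvat is treated as owning Ingrid Horvat's 38% interest in Copperline Industries Corp.
Chain via Oakhollow Partners LP → Crosswind Textiles S.p.A. → Beacon Services GmbH (R3): 66% × 17% × 73% × 62% = 5.078172% of Stonebridge Mining NL.
Direct interest in Stonebridge Mining NL: 6%.
Chain via Copperline Industries Corp. → Bluewater Capital LLC → Wildmere Trust (R3): 38% × 17% × 21% × 15% = 0.20349% of Stonebridge Mining NL.
Aggregating (R1): 5.078172% + 6% + 0.20349% = 11.281662%.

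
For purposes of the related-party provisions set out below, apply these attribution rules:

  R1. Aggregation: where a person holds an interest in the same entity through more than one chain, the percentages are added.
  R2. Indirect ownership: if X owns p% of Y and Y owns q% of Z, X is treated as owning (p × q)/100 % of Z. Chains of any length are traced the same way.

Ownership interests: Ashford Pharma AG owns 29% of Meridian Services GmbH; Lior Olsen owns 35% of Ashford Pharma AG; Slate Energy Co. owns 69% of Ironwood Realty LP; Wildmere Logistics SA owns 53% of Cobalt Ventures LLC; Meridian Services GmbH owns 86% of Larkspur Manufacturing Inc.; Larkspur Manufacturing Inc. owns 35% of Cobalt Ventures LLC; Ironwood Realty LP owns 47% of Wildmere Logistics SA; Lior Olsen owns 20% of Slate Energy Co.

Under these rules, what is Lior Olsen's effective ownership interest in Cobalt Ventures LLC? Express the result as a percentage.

6.49273%

Chain via Slate Energy Co. → Ironwood Realty LP → Wildmere Logistics SA (R2): 20% × 69% × 47% × 53% = 3.43758% of Cobalt Ventures LLC.
Chain via Ashford Pharma AG → Meridian Services GmbH → Larkspur Manufacturing Inc. (R2): 35% × 29% × 86% × 35% = 3.05515% of Cobalt Ventures LLC.
Aggregating (R1): 3.43758% + 3.05515% = 6.49273%.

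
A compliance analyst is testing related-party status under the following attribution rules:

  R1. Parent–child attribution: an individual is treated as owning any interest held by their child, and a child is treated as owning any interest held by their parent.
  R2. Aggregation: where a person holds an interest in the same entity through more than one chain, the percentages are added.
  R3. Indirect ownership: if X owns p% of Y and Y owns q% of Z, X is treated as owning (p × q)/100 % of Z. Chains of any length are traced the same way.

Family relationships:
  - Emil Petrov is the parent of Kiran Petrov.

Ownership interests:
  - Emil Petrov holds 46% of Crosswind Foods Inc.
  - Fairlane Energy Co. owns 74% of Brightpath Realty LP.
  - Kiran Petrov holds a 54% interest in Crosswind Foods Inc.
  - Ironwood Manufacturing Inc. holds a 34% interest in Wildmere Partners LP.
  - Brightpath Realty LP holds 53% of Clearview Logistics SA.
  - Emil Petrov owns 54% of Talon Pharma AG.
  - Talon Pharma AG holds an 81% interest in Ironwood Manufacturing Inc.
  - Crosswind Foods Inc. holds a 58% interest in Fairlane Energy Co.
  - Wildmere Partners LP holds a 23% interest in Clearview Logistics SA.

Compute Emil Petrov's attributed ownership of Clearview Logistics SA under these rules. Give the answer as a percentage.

By parent–child attribution (R1), Emil Petrov is treated as also owning Kiran Petrov's interest in Crosswind Foods Inc, giving 46% + 54% = 100%.
Chain via Crosswind Foods Inc. → Fairlane Energy Co. → Brightpath Realty LP (R3): 100% × 58% × 74% × 53% = 22.7476% of Clearview Logistics SA.
Chain via Talon Pharma AG → Ironwood Manufacturing Inc. → Wildmere Partners LP (R3): 54% × 81% × 34% × 23% = 3.420468% of Clearview Logistics SA.
Aggregating (R2): 22.7476% + 3.420468% = 26.168068%.

26.168068%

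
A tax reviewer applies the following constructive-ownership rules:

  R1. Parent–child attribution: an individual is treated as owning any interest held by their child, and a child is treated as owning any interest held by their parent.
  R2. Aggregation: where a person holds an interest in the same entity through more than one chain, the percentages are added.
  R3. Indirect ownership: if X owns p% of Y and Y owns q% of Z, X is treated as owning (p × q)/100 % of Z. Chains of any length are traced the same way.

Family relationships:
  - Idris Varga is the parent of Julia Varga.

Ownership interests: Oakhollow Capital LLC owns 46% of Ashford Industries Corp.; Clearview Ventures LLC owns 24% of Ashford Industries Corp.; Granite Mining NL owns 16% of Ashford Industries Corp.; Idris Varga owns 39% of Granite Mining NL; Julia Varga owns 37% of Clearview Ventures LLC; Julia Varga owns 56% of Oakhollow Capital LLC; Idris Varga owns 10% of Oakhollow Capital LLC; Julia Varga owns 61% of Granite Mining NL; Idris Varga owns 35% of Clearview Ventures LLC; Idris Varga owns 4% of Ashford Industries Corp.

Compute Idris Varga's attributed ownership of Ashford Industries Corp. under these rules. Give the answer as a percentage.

By parent–child attribution (R1), Idris Varga is treated as also owning Julia Varga's interest in Oakhollow Capital LLC, giving 10% + 56% = 66%.
By parent–child attribution (R1), Idris Varga is treated as also owning Julia Varga's interest in Clearview Ventures LLC, giving 35% + 37% = 72%.
By parent–child attribution (R1), Idris Varga is treated as also owning Julia Varga's interest in Granite Mining NL, giving 39% + 61% = 100%.
Chain via Oakhollow Capital LLC (R3): 66% × 46% = 30.36% of Ashford Industries Corp.
Chain via Clearview Ventures LLC (R3): 72% × 24% = 17.28% of Ashford Industries Corp.
Chain via Granite Mining NL (R3): 100% × 16% = 16% of Ashford Industries Corp.
Direct interest in Ashford Industries Corp: 4%.
Aggregating (R2): 30.36% + 17.28% + 16% + 4% = 67.64%.

67.64%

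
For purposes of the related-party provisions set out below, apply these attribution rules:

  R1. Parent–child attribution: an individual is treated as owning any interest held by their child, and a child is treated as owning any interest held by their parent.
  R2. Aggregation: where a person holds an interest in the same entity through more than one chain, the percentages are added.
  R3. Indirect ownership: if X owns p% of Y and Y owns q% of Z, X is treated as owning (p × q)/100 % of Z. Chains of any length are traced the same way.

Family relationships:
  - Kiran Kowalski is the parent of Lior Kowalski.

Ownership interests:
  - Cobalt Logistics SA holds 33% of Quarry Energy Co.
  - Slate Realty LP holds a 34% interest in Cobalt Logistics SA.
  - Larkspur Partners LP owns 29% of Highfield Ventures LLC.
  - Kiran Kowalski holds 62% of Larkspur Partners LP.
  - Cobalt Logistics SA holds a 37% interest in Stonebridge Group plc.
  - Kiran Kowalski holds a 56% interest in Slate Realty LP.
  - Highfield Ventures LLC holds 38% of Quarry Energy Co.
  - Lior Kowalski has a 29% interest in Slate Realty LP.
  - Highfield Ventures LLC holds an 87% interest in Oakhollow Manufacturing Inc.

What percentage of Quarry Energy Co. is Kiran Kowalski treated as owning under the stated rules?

By parent–child attribution (R1), Kiran Kowalski is treated as also owning Lior Kowalski's interest in Slate Realty LP, giving 56% + 29% = 85%.
Chain via Larkspur Partners LP → Highfield Ventures LLC (R3): 62% × 29% × 38% = 6.8324% of Quarry Energy Co.
Chain via Slate Realty LP → Cobalt Logistics SA (R3): 85% × 34% × 33% = 9.537% of Quarry Energy Co.
Aggregating (R2): 6.8324% + 9.537% = 16.3694%.

16.3694%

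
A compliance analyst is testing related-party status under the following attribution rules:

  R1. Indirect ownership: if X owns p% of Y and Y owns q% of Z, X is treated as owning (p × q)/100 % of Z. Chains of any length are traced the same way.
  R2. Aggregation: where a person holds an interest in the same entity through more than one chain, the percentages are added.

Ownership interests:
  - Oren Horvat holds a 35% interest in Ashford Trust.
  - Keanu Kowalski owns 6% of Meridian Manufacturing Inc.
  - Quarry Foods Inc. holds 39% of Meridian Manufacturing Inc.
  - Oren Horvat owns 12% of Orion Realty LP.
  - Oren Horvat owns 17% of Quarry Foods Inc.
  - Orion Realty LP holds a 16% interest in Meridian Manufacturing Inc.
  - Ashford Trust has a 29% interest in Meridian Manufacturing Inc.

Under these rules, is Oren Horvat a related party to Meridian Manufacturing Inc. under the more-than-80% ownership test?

Chain via Quarry Foods Inc. (R1): 17% × 39% = 6.63% of Meridian Manufacturing Inc.
Chain via Orion Realty LP (R1): 12% × 16% = 1.92% of Meridian Manufacturing Inc.
Chain via Ashford Trust (R1): 35% × 29% = 10.15% of Meridian Manufacturing Inc.
Aggregating (R2): 6.63% + 1.92% + 10.15% = 18.7%.
18.7% does not exceed the 80% threshold, so Oren is not a related party to Meridian Manufacturing Inc.

No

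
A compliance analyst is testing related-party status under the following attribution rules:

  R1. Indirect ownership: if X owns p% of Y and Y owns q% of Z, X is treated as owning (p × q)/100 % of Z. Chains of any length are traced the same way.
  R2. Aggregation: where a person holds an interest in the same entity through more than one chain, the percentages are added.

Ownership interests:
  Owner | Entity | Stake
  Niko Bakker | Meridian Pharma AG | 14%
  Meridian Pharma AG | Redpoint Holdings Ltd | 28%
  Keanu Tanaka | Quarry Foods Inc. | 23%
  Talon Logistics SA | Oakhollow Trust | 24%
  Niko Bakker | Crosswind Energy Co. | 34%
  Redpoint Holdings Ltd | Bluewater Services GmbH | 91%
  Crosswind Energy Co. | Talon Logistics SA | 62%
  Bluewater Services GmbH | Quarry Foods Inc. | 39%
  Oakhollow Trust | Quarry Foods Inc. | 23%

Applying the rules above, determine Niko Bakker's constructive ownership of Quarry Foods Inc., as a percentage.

2.554824%

Chain via Meridian Pharma AG → Redpoint Holdings Ltd → Bluewater Services GmbH (R1): 14% × 28% × 91% × 39% = 1.391208% of Quarry Foods Inc.
Chain via Crosswind Energy Co. → Talon Logistics SA → Oakhollow Trust (R1): 34% × 62% × 24% × 23% = 1.163616% of Quarry Foods Inc.
Aggregating (R2): 1.391208% + 1.163616% = 2.554824%.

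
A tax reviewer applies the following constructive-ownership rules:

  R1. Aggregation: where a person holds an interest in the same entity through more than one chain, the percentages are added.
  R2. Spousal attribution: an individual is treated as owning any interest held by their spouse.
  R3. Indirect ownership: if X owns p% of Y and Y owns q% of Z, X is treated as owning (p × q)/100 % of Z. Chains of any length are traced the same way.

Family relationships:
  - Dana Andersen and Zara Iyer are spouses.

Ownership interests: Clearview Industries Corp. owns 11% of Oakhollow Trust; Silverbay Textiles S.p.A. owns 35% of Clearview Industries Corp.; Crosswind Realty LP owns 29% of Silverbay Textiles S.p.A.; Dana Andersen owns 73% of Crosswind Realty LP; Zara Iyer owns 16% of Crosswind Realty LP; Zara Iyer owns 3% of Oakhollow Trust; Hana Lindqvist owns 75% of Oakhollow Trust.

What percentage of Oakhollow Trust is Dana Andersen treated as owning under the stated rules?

By spousal attribution (R2), Dana Andersen is treated as also owning Zara Iyer's interest in Crosswind Realty LP, giving 73% + 16% = 89%.
By spousal attribution (R2), Dana Andersen is treated as owning Zara Iyer's 3% interest in Oakhollow Trust.
Chain via Crosswind Realty LP → Silverbay Textiles S.p.A. → Clearview Industries Corp. (R3): 89% × 29% × 35% × 11% = 0.993685% of Oakhollow Trust.
Direct interest in Oakhollow Trust: 3%.
Aggregating (R1): 0.993685% + 3% = 3.993685%.

3.993685%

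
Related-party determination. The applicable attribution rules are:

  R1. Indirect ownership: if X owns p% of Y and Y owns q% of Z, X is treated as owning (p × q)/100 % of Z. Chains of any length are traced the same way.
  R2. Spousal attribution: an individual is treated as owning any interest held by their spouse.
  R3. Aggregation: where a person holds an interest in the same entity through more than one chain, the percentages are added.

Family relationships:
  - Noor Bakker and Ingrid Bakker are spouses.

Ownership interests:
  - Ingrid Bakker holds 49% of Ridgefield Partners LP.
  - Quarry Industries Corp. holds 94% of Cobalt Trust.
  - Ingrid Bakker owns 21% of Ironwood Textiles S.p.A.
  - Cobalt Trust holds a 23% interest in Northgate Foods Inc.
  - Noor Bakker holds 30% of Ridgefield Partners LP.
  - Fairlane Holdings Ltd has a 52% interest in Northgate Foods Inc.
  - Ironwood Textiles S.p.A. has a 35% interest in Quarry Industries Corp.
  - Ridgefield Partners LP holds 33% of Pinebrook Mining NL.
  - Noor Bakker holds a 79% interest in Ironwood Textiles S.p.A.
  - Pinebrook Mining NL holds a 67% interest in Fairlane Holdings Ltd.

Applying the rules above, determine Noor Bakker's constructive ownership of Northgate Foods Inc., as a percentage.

By spousal attribution (R2), Noor Bakker is treated as also owning Ingrid Bakker's interest in Ridgefield Partners LP, giving 30% + 49% = 79%.
By spousal attribution (R2), Noor Bakker is treated as also owning Ingrid Bakker's interest in Ironwood Textiles S.p.A, giving 79% + 21% = 100%.
Chain via Ridgefield Partners LP → Pinebrook Mining NL → Fairlane Holdings Ltd (R1): 79% × 33% × 67% × 52% = 9.082788% of Northgate Foods Inc.
Chain via Ironwood Textiles S.p.A. → Quarry Industries Corp. → Cobalt Trust (R1): 100% × 35% × 94% × 23% = 7.567% of Northgate Foods Inc.
Aggregating (R3): 9.082788% + 7.567% = 16.649788%.

16.649788%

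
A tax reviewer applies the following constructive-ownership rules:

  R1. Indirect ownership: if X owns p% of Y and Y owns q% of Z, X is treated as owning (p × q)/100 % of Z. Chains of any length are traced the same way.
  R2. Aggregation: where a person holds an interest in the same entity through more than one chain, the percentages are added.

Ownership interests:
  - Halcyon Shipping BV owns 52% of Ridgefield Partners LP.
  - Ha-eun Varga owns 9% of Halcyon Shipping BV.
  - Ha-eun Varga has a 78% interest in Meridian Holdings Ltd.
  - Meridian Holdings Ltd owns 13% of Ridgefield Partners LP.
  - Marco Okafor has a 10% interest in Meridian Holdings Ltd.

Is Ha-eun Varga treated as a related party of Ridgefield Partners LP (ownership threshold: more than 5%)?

Chain via Halcyon Shipping BV (R1): 9% × 52% = 4.68% of Ridgefield Partners LP.
Chain via Meridian Holdings Ltd (R1): 78% × 13% = 10.14% of Ridgefield Partners LP.
Aggregating (R2): 4.68% + 10.14% = 14.82%.
14.82% exceeds the 5% threshold, so Ha-eun is a related party to Ridgefield Partners LP.

Yes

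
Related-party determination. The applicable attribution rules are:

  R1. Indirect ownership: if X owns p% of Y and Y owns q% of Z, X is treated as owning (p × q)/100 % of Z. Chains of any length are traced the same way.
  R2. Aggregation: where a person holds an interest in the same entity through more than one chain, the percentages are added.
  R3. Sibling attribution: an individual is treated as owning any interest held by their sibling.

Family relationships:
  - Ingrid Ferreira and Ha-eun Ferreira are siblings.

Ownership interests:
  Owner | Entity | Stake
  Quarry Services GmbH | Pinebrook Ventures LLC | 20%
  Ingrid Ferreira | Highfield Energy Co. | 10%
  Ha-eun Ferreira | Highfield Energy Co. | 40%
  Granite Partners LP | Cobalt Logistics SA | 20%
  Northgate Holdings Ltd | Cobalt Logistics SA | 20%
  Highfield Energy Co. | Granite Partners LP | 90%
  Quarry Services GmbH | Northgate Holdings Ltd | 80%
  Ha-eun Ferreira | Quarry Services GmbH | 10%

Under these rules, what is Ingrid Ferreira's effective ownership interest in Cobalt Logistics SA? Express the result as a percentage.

By sibling attribution (R3), Ingrid Ferreira is treated as also owning Ha-eun Ferreira's interest in Highfield Energy Co, giving 10% + 40% = 50%.
By sibling attribution (R3), Ingrid Ferreira is treated as owning Ha-eun Ferreira's 10% interest in Quarry Services GmbH.
Chain via Highfield Energy Co. → Granite Partners LP (R1): 50% × 90% × 20% = 9% of Cobalt Logistics SA.
Chain via Quarry Services GmbH → Northgate Holdings Ltd (R1): 10% × 80% × 20% = 1.6% of Cobalt Logistics SA.
Aggregating (R2): 9% + 1.6% = 10.6%.

10.6%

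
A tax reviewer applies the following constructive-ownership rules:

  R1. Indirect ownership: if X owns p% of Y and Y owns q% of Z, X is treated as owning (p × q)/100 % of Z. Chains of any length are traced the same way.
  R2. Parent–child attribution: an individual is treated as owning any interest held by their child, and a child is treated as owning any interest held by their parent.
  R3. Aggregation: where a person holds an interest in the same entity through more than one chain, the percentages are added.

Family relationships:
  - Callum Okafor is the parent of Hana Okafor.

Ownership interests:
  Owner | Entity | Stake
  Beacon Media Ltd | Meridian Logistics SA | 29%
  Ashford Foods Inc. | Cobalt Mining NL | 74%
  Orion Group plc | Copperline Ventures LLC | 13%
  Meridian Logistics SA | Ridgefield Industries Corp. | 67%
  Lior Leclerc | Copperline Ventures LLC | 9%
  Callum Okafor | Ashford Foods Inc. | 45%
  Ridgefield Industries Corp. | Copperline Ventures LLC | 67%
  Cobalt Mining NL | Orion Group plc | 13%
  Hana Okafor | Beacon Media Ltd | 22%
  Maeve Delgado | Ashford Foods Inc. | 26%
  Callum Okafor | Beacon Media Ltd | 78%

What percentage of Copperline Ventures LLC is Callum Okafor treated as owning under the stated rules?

13.58087%

By parent–child attribution (R2), Callum Okafor is treated as also owning Hana Okafor's interest in Beacon Media Ltd, giving 78% + 22% = 100%.
Chain via Ashford Foods Inc. → Cobalt Mining NL → Orion Group plc (R1): 45% × 74% × 13% × 13% = 0.56277% of Copperline Ventures LLC.
Chain via Beacon Media Ltd → Meridian Logistics SA → Ridgefield Industries Corp. (R1): 100% × 29% × 67% × 67% = 13.0181% of Copperline Ventures LLC.
Aggregating (R3): 0.56277% + 13.0181% = 13.58087%.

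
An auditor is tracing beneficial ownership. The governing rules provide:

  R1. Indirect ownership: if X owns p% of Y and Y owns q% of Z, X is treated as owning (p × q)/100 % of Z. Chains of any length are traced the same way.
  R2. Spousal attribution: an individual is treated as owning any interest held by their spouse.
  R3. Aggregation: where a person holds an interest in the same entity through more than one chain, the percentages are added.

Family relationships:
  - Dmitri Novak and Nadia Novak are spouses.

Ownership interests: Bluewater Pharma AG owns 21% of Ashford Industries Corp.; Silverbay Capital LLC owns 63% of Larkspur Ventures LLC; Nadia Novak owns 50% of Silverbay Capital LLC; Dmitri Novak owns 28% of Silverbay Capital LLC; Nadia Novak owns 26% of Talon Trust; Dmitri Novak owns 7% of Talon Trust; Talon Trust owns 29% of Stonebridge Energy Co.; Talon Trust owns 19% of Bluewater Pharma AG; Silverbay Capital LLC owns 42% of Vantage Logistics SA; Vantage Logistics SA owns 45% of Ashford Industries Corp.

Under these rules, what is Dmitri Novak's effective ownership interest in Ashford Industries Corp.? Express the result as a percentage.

By spousal attribution (R2), Dmitri Novak is treated as also owning Nadia Novak's interest in Talon Trust, giving 7% + 26% = 33%.
By spousal attribution (R2), Dmitri Novak is treated as also owning Nadia Novak's interest in Silverbay Capital LLC, giving 28% + 50% = 78%.
Chain via Talon Trust → Bluewater Pharma AG (R1): 33% × 19% × 21% = 1.3167% of Ashford Industries Corp.
Chain via Silverbay Capital LLC → Vantage Logistics SA (R1): 78% × 42% × 45% = 14.742% of Ashford Industries Corp.
Aggregating (R3): 1.3167% + 14.742% = 16.0587%.

16.0587%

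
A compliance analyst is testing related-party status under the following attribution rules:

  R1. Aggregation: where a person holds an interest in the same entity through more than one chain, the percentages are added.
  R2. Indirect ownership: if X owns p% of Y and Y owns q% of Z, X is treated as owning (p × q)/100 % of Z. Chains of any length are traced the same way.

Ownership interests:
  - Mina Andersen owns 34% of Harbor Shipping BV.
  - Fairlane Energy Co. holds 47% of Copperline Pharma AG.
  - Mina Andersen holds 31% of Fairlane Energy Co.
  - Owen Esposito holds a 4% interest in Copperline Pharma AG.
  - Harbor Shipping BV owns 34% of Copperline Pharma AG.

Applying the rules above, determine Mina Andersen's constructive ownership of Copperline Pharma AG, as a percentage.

Chain via Harbor Shipping BV (R2): 34% × 34% = 11.56% of Copperline Pharma AG.
Chain via Fairlane Energy Co. (R2): 31% × 47% = 14.57% of Copperline Pharma AG.
Aggregating (R1): 11.56% + 14.57% = 26.13%.

26.13%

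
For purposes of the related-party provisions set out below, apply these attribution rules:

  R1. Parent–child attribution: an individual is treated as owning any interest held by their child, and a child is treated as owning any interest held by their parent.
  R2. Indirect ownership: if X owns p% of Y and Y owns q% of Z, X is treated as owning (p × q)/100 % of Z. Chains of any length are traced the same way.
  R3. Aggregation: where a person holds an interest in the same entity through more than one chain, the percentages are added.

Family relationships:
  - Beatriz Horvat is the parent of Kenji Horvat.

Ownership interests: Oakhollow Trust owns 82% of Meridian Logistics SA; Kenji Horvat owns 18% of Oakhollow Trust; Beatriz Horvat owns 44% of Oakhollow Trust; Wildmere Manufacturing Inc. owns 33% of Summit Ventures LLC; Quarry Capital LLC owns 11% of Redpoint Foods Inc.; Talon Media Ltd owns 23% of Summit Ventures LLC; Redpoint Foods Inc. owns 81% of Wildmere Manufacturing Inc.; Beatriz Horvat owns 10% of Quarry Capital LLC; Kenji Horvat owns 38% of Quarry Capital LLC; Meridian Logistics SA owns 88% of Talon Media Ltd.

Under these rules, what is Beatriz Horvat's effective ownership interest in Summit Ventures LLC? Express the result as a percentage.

By parent–child attribution (R1), Beatriz Horvat is treated as also owning Kenji Horvat's interest in Quarry Capital LLC, giving 10% + 38% = 48%.
By parent–child attribution (R1), Beatriz Horvat is treated as also owning Kenji Horvat's interest in Oakhollow Trust, giving 44% + 18% = 62%.
Chain via Quarry Capital LLC → Redpoint Foods Inc. → Wildmere Manufacturing Inc. (R2): 48% × 11% × 81% × 33% = 1.411344% of Summit Ventures LLC.
Chain via Oakhollow Trust → Meridian Logistics SA → Talon Media Ltd (R2): 62% × 82% × 88% × 23% = 10.290016% of Summit Ventures LLC.
Aggregating (R3): 1.411344% + 10.290016% = 11.70136%.

11.70136%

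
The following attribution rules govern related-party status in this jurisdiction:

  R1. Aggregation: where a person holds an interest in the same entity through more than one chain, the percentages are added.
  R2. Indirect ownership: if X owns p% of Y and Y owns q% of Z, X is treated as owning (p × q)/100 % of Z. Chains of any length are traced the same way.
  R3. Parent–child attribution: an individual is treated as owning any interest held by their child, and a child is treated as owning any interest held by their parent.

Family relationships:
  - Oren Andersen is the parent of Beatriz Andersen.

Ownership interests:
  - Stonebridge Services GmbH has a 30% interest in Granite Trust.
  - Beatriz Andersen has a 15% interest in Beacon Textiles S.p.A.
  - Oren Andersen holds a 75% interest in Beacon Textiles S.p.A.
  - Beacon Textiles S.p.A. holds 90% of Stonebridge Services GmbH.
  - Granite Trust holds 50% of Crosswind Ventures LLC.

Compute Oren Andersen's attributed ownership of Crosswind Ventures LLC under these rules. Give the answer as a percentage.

12.15%

By parent–child attribution (R3), Oren Andersen is treated as also owning Beatriz Andersen's interest in Beacon Textiles S.p.A, giving 75% + 15% = 90%.
Chain via Beacon Textiles S.p.A. → Stonebridge Services GmbH → Granite Trust (R2): 90% × 90% × 30% × 50% = 12.15% of Crosswind Ventures LLC.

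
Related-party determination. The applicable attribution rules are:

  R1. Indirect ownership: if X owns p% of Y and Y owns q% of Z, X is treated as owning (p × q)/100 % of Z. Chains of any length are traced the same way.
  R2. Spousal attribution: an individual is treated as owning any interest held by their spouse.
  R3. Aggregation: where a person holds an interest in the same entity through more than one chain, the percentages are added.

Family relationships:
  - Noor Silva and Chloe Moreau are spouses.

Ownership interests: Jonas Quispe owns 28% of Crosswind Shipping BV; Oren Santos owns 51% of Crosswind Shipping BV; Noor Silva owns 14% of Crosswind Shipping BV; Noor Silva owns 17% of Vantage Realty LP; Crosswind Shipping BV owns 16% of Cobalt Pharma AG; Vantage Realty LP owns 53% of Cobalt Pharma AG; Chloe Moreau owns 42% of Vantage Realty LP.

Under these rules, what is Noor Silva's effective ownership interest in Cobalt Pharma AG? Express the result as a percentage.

33.51%

By spousal attribution (R2), Noor Silva is treated as also owning Chloe Moreau's interest in Vantage Realty LP, giving 17% + 42% = 59%.
Chain via Crosswind Shipping BV (R1): 14% × 16% = 2.24% of Cobalt Pharma AG.
Chain via Vantage Realty LP (R1): 59% × 53% = 31.27% of Cobalt Pharma AG.
Aggregating (R3): 2.24% + 31.27% = 33.51%.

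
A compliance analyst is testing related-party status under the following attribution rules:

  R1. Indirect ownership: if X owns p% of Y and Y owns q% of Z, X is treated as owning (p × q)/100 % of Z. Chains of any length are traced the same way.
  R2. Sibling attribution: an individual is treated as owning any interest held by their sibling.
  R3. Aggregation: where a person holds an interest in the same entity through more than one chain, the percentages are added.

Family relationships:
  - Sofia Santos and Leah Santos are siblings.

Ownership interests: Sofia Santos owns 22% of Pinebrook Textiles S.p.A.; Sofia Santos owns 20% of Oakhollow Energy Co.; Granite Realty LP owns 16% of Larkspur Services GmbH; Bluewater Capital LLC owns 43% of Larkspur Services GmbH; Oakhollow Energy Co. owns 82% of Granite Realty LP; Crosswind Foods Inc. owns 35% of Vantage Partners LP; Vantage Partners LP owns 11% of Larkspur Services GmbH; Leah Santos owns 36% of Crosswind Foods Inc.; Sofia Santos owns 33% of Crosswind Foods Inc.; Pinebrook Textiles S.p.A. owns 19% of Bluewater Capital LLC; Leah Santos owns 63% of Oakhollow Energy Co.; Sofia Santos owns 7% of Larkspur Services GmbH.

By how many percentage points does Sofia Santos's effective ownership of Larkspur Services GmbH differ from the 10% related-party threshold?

12.3435

By sibling attribution (R2), Sofia Santos is treated as also owning Leah Santos's interest in Oakhollow Energy Co, giving 20% + 63% = 83%.
By sibling attribution (R2), Sofia Santos is treated as also owning Leah Santos's interest in Crosswind Foods Inc, giving 33% + 36% = 69%.
Chain via Pinebrook Textiles S.p.A. → Bluewater Capital LLC (R1): 22% × 19% × 43% = 1.7974% of Larkspur Services GmbH.
Chain via Oakhollow Energy Co. → Granite Realty LP (R1): 83% × 82% × 16% = 10.8896% of Larkspur Services GmbH.
Chain via Crosswind Foods Inc. → Vantage Partners LP (R1): 69% × 35% × 11% = 2.6565% of Larkspur Services GmbH.
Direct interest in Larkspur Services GmbH: 7%.
Aggregating (R3): 1.7974% + 10.8896% + 2.6565% + 7% = 22.3435%.
22.3435% exceeds the 10% threshold by 12.3435 percentage points.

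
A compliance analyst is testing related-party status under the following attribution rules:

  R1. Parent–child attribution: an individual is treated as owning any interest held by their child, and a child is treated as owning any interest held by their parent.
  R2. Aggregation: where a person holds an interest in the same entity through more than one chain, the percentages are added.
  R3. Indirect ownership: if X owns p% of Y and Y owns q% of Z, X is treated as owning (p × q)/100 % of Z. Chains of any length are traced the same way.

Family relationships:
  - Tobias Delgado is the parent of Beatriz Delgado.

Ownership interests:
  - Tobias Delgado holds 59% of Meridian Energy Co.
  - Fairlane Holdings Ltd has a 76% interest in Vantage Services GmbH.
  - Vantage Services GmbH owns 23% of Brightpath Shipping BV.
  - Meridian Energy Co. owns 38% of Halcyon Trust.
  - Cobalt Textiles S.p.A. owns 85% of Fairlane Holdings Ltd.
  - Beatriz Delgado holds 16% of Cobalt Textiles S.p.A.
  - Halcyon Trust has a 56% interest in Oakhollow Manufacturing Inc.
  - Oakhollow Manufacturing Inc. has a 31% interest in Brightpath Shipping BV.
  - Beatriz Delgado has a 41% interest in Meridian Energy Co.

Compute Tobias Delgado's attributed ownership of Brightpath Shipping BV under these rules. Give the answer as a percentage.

8.97408%

By parent–child attribution (R1), Tobias Delgado is treated as also owning Beatriz Delgado's interest in Meridian Energy Co, giving 59% + 41% = 100%.
By parent–child attribution (R1), Tobias Delgado is treated as owning Beatriz Delgado's 16% interest in Cobalt Textiles S.p.A.
Chain via Meridian Energy Co. → Halcyon Trust → Oakhollow Manufacturing Inc. (R3): 100% × 38% × 56% × 31% = 6.5968% of Brightpath Shipping BV.
Chain via Cobalt Textiles S.p.A. → Fairlane Holdings Ltd → Vantage Services GmbH (R3): 16% × 85% × 76% × 23% = 2.37728% of Brightpath Shipping BV.
Aggregating (R2): 6.5968% + 2.37728% = 8.97408%.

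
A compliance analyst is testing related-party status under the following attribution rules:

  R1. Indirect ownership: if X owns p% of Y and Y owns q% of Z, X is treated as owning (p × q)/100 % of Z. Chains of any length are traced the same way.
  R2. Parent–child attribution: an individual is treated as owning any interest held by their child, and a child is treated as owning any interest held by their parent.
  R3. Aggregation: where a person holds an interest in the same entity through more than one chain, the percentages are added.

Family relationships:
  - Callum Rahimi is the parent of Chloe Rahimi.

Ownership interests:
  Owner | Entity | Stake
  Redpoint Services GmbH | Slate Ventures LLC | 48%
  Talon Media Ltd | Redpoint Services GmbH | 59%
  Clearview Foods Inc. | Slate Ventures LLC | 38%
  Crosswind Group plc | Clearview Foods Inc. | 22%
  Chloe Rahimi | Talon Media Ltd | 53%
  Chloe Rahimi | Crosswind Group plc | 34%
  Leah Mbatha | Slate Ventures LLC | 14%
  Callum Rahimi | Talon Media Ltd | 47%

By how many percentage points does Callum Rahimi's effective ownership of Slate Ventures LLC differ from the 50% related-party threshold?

18.8376

By parent–child attribution (R2), Callum Rahimi is treated as also owning Chloe Rahimi's interest in Talon Media Ltd, giving 47% + 53% = 100%.
By parent–child attribution (R2), Callum Rahimi is treated as owning Chloe Rahimi's 34% interest in Crosswind Group plc.
Chain via Talon Media Ltd → Redpoint Services GmbH (R1): 100% × 59% × 48% = 28.32% of Slate Ventures LLC.
Chain via Crosswind Group plc → Clearview Foods Inc. (R1): 34% × 22% × 38% = 2.8424% of Slate Ventures LLC.
Aggregating (R3): 28.32% + 2.8424% = 31.1624%.
31.1624% falls short of the 50% threshold by 18.8376 percentage points.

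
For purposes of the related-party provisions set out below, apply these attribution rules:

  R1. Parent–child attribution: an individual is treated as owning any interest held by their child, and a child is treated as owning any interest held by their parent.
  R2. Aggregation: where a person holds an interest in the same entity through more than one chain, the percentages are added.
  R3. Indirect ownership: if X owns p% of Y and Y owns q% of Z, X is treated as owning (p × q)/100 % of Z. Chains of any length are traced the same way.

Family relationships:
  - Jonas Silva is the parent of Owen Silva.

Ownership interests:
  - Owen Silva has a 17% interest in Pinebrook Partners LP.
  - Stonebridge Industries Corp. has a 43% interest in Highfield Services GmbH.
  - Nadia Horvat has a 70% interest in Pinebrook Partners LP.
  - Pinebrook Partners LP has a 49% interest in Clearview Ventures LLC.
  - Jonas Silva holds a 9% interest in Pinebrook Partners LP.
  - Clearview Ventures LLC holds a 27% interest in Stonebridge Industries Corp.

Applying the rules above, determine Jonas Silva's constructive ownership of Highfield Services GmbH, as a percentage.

By parent–child attribution (R1), Jonas Silva is treated as also owning Owen Silva's interest in Pinebrook Partners LP, giving 9% + 17% = 26%.
Chain via Pinebrook Partners LP → Clearview Ventures LLC → Stonebridge Industries Corp. (R3): 26% × 49% × 27% × 43% = 1.479114% of Highfield Services GmbH.

1.479114%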